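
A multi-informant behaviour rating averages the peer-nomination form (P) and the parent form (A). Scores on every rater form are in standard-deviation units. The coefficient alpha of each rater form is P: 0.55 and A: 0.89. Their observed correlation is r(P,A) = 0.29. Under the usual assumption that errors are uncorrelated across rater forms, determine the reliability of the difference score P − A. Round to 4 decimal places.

0.6056

Var(P−A) = 1 + 1 − 2·0.29 = 2 − 0.58 = 1.42.
With uncorrelated errors the cross-covariances are all true-score covariance, so they carry over unchanged; only the diagonal terms shrink to ρᵢσᵢ².
True-score variance = [0.55 + 0.89] − 0.58 = 1.44 − 0.58 = 0.86.
Reliability = 0.86 / 1.42 = 0.6056.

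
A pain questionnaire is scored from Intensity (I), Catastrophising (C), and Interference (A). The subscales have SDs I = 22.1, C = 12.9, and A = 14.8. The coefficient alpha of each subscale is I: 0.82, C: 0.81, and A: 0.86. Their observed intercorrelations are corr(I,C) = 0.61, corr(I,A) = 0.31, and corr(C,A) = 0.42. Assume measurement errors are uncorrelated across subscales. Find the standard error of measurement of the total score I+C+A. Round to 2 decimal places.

Var(total) = 873.86 + 710.972 = 1584.83.
True-score variance = 723.663 + 710.972 = 1434.63, so reliability = 0.9052.
Error variance = 1584.83 − 1434.63 = 150.197; SEM = √150.197 = 12.26.

12.26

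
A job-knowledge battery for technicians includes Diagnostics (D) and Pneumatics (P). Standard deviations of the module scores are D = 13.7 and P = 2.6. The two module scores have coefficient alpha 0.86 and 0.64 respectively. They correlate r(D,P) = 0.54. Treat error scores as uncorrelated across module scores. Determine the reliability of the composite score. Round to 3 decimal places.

Var(D+P) = 13.7² + 2.6² + 2·[13.7·2.6·0.54] = 194.45 + 38.4696 = 232.92.
Under uncorrelated errors the observed covariances equal the true-score covariances, so only the own-variance terms attenuate.
True-score variance = [13.7²·0.86 + 2.6²·0.64] + 38.4696 = 165.74 + 38.4696 = 204.209.
Reliability = 204.209 / 232.92 = 0.877.

0.877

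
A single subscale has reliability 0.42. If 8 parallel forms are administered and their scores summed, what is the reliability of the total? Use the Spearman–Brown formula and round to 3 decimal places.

ρ_k = kρ / (1 + (k−1)ρ) = 8·0.42 / (1 + 7·0.42) = 3.360 / 3.940 = 0.853.

0.853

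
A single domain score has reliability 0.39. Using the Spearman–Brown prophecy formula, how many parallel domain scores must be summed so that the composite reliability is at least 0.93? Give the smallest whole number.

k ≥ ρ*(1−ρ₁)/(ρ₁(1−ρ*)) = 0.93·0.61 / (0.39·0.07) = 20.780.
Smallest integer k = 21.

21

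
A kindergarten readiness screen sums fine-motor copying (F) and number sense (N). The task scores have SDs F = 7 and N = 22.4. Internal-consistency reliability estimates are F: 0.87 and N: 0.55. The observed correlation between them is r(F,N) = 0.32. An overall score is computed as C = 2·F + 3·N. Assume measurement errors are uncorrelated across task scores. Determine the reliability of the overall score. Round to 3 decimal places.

Var(C) = 2²·7² + 3²·22.4² + 2·[6·7·22.4·0.32] = 4711.84 + 602.112 = 5313.95.
With uncorrelated errors the cross-covariances are all true-score covariance, so they carry over unchanged; only the diagonal terms shrink to ρᵢσᵢ².
True-score variance = [2²·7²·0.87 + 3²·22.4²·0.55] + 602.112 = 2654.23 + 602.112 = 3256.34.
Reliability = 3256.34 / 5313.95 = 0.613.

0.613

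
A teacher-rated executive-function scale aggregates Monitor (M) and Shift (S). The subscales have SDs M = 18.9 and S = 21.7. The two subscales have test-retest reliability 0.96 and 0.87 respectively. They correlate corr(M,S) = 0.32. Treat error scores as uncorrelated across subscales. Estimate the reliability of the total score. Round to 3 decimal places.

Var(M+S) = 18.9² + 21.7² + 2·[18.9·21.7·0.32] = 828.1 + 262.483 = 1090.58.
With uncorrelated errors the cross-covariances are all true-score covariance, so they carry over unchanged; only the diagonal terms shrink to ρᵢσᵢ².
True-score variance = [18.9²·0.96 + 21.7²·0.87] + 262.483 = 752.596 + 262.483 = 1015.08.
Reliability = 1015.08 / 1090.58 = 0.931.

0.931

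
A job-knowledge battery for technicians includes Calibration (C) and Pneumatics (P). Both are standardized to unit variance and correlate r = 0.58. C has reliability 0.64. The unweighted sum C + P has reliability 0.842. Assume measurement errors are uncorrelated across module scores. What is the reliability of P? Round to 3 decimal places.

0.861

Var(C+P) = 2 + 2·0.58 = 3.160.
True-score variance = ρ_C + ρ_P + 2·0.58, so 0.842 = (0.64 + ρ_P + 1.16) / 3.160.
ρ_P = 0.842·3.160 − 0.64 − 1.16 = 0.861.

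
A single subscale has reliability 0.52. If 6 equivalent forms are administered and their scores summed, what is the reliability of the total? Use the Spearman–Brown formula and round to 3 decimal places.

ρ_k = kρ / (1 + (k−1)ρ) = 6·0.52 / (1 + 5·0.52) = 3.120 / 3.600 = 0.867.

0.867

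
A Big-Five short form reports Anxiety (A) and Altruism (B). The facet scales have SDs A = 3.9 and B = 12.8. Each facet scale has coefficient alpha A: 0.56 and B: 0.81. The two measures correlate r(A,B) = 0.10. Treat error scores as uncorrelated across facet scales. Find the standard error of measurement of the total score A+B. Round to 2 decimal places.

6.15

Var(total) = 179.05 + 9.984 = 189.034.
True-score variance = 141.228 + 9.984 = 151.212, so reliability = 0.7999.
Error variance = 189.034 − 151.212 = 37.822; SEM = √37.822 = 6.15.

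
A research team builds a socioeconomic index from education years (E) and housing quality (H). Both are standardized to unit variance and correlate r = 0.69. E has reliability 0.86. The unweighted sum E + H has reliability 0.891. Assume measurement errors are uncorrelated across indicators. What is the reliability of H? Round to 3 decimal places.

0.772

Var(E+H) = 2 + 2·0.69 = 3.380.
True-score variance = ρ_E + ρ_H + 2·0.69, so 0.891 = (0.86 + ρ_H + 1.38) / 3.380.
ρ_H = 0.891·3.380 − 0.86 − 1.38 = 0.772.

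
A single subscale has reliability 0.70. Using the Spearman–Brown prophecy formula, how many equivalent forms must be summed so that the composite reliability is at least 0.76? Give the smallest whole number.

2

k ≥ ρ*(1−ρ₁)/(ρ₁(1−ρ*)) = 0.76·0.30 / (0.70·0.24) = 1.357.
Smallest integer k = 2.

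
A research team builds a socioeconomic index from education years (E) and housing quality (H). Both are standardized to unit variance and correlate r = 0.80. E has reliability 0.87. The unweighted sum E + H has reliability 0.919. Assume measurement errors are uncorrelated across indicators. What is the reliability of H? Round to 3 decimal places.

Var(E+H) = 2 + 2·0.80 = 3.600.
True-score variance = ρ_E + ρ_H + 2·0.80, so 0.919 = (0.87 + ρ_H + 1.60) / 3.600.
ρ_H = 0.919·3.600 − 0.87 − 1.60 = 0.838.

0.838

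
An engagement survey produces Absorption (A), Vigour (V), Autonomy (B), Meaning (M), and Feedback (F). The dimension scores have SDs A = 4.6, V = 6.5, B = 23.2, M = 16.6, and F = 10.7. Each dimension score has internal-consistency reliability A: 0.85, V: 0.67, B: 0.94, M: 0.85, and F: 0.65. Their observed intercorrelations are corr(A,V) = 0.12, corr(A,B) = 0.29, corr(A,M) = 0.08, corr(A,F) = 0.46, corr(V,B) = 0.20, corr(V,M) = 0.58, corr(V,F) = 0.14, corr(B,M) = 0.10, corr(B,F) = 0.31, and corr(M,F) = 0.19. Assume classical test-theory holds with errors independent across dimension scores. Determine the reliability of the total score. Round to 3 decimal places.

Var(A+V+B+M+F) = 4.6² + 6.5² + 23.2² + 16.6² + 10.7² + 2·[4.6·6.5·0.12 + 4.6·23.2·0.29 + 4.6·16.6·0.08 + 4.6·10.7·0.46 + 6.5·23.2·0.20 + 6.5·16.6·0.58 + 6.5·10.7·0.14 + 23.2·16.6·0.10 + 23.2·10.7·0.31 + 16.6·10.7·0.19] = 991.7 + 629.96 = 1621.66.
With uncorrelated errors the cross-covariances are all true-score covariance, so they carry over unchanged; only the diagonal terms shrink to ρᵢσᵢ².
True-score variance = [4.6²·0.85 + 6.5²·0.67 + 23.2²·0.94 + 16.6²·0.85 + 10.7²·0.65] + 629.96 = 860.884 + 629.96 = 1490.84.
Reliability = 1490.84 / 1621.66 = 0.919.

0.919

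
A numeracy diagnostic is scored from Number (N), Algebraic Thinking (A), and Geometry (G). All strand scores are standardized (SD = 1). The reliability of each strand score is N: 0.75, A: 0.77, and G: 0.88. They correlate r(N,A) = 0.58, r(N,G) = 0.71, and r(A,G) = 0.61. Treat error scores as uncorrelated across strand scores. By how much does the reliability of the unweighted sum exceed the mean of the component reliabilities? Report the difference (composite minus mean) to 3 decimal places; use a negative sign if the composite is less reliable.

0.112

Var(sum) = 3 + 3.8 = 6.8; true-score variance = 2.4 + 3.8 = 6.2; composite reliability = 0.9118.
Mean component reliability = 0.8000.
Difference = 0.9118 − 0.8000 = 0.112.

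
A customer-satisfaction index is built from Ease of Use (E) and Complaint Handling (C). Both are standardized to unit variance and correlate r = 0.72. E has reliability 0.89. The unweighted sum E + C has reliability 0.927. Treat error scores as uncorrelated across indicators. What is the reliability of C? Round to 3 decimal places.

Var(E+C) = 2 + 2·0.72 = 3.440.
True-score variance = ρ_E + ρ_C + 2·0.72, so 0.927 = (0.89 + ρ_C + 1.44) / 3.440.
ρ_C = 0.927·3.440 − 0.89 − 1.44 = 0.859.

0.859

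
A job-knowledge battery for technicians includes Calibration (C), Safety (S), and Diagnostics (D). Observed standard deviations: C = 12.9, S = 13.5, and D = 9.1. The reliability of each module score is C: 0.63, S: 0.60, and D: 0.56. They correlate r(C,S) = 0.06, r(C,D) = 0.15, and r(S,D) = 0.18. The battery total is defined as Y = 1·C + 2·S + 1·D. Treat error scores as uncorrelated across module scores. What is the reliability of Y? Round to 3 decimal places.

0.659

Var(Y) = 12.9² + 2²·13.5² + 9.1² + 2·[2·12.9·13.5·0.06 + 12.9·9.1·0.15 + 2·13.5·9.1·0.18] = 978.22 + 165.465 = 1143.68.
With uncorrelated errors the cross-covariances are all true-score covariance, so they carry over unchanged; only the diagonal terms shrink to ρᵢσᵢ².
True-score variance = [12.9²·0.63 + 2²·13.5²·0.60 + 9.1²·0.56] + 165.465 = 588.612 + 165.465 = 754.077.
Reliability = 754.077 / 1143.68 = 0.659.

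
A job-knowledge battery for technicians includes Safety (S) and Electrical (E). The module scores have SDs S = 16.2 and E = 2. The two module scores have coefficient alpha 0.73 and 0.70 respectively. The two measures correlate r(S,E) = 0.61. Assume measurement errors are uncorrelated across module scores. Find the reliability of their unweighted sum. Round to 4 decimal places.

Var(S+E) = 16.2² + 2² + 2·[16.2·2·0.61] = 266.44 + 39.528 = 305.968.
Under uncorrelated errors the observed covariances equal the true-score covariances, so only the own-variance terms attenuate.
True-score variance = [16.2²·0.73 + 2²·0.70] + 39.528 = 194.381 + 39.528 = 233.909.
Reliability = 233.909 / 305.968 = 0.7645.

0.7645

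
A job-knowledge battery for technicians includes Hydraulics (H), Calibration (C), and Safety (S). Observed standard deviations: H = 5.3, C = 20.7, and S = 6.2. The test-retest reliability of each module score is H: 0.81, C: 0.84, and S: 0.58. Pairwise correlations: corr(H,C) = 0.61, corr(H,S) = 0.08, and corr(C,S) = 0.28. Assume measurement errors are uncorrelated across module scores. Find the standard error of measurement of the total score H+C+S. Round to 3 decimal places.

Var(total) = 495.02 + 210.974 = 705.994.
True-score variance = 404.98 + 210.974 = 615.954, so reliability = 0.8725.
Error variance = 705.994 − 615.954 = 90.0403; SEM = √90.0403 = 9.489.

9.489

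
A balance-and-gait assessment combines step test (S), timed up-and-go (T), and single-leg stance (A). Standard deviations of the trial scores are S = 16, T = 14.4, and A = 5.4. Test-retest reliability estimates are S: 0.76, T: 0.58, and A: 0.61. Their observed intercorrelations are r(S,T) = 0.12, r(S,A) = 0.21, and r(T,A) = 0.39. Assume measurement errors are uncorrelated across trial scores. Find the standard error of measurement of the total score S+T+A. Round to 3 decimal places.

Var(total) = 492.52 + 152.237 = 644.757.
True-score variance = 332.616 + 152.237 = 484.853, so reliability = 0.7520.
Error variance = 644.757 − 484.853 = 159.904; SEM = √159.904 = 12.645.

12.645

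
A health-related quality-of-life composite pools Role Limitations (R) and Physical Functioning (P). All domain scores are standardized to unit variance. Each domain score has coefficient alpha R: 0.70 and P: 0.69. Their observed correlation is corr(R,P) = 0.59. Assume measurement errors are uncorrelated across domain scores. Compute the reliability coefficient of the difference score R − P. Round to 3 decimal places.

Var(R−P) = 1 + 1 − 2·0.59 = 2 − 1.18 = 0.82.
With uncorrelated errors the cross-covariances are all true-score covariance, so they carry over unchanged; only the diagonal terms shrink to ρᵢσᵢ².
True-score variance = [0.70 + 0.69] − 1.18 = 1.39 − 1.18 = 0.21.
Reliability = 0.21 / 0.82 = 0.256.

0.256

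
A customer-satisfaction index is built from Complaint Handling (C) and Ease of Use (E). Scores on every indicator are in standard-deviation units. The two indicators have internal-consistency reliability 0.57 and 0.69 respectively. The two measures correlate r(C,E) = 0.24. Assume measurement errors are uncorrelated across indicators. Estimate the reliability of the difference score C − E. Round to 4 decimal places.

0.5132

Var(C−E) = 1 + 1 − 2·0.24 = 2 − 0.48 = 1.52.
With uncorrelated errors the cross-covariances are all true-score covariance, so they carry over unchanged; only the diagonal terms shrink to ρᵢσᵢ².
True-score variance = [0.57 + 0.69] − 0.48 = 1.26 − 0.48 = 0.78.
Reliability = 0.78 / 1.52 = 0.5132.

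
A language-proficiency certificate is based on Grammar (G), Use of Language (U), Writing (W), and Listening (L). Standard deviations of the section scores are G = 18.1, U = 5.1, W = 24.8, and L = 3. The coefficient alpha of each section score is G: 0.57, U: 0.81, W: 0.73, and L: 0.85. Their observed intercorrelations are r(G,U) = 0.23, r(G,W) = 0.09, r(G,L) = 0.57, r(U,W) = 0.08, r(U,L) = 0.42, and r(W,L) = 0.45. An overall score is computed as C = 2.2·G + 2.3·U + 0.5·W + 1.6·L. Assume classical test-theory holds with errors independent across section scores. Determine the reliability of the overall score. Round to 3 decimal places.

Var(C) = 2.2²·18.1² + 2.3²·5.1² + 0.5²·24.8² + 1.6²·3² + 2·[5.06·18.1·5.1·0.23 + 1.1·18.1·24.8·0.09 + 3.52·18.1·3·0.57 + 1.15·5.1·24.8·0.08 + 3.68·5.1·3·0.42 + 0.8·24.8·3·0.45] = 1900.03 + 645.77 = 2545.8.
Under uncorrelated errors the observed covariances equal the true-score covariances, so only the own-variance terms attenuate.
True-score variance = [2.2²·18.1²·0.57 + 2.3²·5.1²·0.81 + 0.5²·24.8²·0.73 + 1.6²·3²·0.85] + 645.77 = 1147.09 + 645.77 = 1792.86.
Reliability = 1792.86 / 2545.8 = 0.704.

0.704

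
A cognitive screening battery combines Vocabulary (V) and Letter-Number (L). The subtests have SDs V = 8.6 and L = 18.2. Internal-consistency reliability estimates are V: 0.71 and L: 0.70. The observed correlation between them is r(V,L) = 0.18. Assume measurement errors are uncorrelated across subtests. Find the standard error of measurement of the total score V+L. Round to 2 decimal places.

Var(total) = 405.2 + 56.3472 = 461.547.
True-score variance = 284.38 + 56.3472 = 340.727, so reliability = 0.7382.
Error variance = 461.547 − 340.727 = 120.82; SEM = √120.82 = 10.99.

10.99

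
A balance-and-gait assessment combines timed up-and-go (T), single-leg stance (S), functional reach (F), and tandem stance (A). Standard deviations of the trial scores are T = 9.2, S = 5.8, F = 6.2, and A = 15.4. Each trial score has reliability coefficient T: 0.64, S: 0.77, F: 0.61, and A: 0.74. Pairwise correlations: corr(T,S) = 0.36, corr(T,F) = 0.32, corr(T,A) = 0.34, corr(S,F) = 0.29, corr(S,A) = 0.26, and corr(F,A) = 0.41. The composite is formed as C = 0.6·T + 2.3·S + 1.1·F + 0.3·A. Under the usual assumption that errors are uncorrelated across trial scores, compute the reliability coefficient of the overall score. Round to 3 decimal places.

0.843

Var(C) = 0.6²·9.2² + 2.3²·5.8² + 1.1²·6.2² + 0.3²·15.4² + 2·[1.38·9.2·5.8·0.36 + 0.66·9.2·6.2·0.32 + 0.18·9.2·15.4·0.34 + 2.53·5.8·6.2·0.29 + 0.69·5.8·15.4·0.26 + 0.33·6.2·15.4·0.41] = 276.283 + 205.106 = 481.389.
With uncorrelated errors the cross-covariances are all true-score covariance, so they carry over unchanged; only the diagonal terms shrink to ρᵢσᵢ².
True-score variance = [0.6²·9.2²·0.64 + 2.3²·5.8²·0.77 + 1.1²·6.2²·0.61 + 0.3²·15.4²·0.74] + 205.106 = 200.694 + 205.106 = 405.801.
Reliability = 405.801 / 481.389 = 0.843.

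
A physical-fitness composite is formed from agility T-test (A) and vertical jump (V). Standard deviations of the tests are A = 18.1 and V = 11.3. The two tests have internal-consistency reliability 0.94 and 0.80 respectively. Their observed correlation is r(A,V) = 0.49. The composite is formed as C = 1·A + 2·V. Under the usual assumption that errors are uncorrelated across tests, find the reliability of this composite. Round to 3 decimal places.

Var(C) = 18.1² + 2²·11.3² + 2·[2·18.1·11.3·0.49] = 838.37 + 400.879 = 1239.25.
With uncorrelated errors the cross-covariances are all true-score covariance, so they carry over unchanged; only the diagonal terms shrink to ρᵢσᵢ².
True-score variance = [18.1²·0.94 + 2²·11.3²·0.80] + 400.879 = 716.561 + 400.879 = 1117.44.
Reliability = 1117.44 / 1239.25 = 0.902.

0.902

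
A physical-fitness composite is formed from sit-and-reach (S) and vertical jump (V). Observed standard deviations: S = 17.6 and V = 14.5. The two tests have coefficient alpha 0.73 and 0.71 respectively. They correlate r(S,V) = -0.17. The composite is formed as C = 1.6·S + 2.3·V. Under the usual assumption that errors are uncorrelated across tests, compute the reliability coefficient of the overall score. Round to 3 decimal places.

0.662

Var(C) = 1.6²·17.6² + 2.3²·14.5² + 2·[3.68·17.6·14.5·(-0.17)] = 1905.21 − 319.306 = 1585.9.
With uncorrelated errors the cross-covariances are all true-score covariance, so they carry over unchanged; only the diagonal terms shrink to ρᵢσᵢ².
True-score variance = [1.6²·17.6²·0.73 + 2.3²·14.5²·0.71] − 319.306 = 1368.56 − 319.306 = 1049.25.
Reliability = 1049.25 / 1585.9 = 0.662.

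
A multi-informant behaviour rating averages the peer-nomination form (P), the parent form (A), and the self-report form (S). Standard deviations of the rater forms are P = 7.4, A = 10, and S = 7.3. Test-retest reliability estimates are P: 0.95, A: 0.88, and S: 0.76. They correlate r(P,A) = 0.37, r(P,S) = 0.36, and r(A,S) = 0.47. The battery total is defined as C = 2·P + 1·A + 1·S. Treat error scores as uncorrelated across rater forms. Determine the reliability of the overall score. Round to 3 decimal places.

0.943

Var(C) = 2²·7.4² + 10² + 7.3² + 2·[2·7.4·10·0.37 + 2·7.4·7.3·0.36 + 10·7.3·0.47] = 372.33 + 255.929 = 628.259.
With uncorrelated errors the cross-covariances are all true-score covariance, so they carry over unchanged; only the diagonal terms shrink to ρᵢσᵢ².
True-score variance = [2²·7.4²·0.95 + 10²·0.88 + 7.3²·0.76] + 255.929 = 336.588 + 255.929 = 592.517.
Reliability = 592.517 / 628.259 = 0.943.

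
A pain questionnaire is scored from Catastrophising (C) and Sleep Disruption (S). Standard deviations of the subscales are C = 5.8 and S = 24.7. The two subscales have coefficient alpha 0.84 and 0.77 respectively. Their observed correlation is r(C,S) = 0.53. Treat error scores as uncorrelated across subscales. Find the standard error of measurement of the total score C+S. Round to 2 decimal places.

12.07

Var(total) = 643.73 + 151.856 = 795.586.
True-score variance = 498.027 + 151.856 = 649.882, so reliability = 0.8169.
Error variance = 795.586 − 649.882 = 145.703; SEM = √145.703 = 12.07.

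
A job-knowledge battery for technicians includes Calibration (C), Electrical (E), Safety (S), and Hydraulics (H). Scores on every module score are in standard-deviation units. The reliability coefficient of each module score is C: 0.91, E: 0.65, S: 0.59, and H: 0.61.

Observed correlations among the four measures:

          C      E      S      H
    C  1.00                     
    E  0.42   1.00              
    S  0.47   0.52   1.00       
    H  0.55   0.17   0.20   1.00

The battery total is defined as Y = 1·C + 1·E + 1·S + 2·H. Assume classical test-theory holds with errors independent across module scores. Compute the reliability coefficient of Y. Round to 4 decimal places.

Var(Y) = 1 + 1 + 1 + 2² + 2·[0.42 + 0.47 + 2·0.55 + 0.52 + 2·0.17 + 2·0.20] = 7 + 6.5 = 13.5.
With uncorrelated errors the cross-covariances are all true-score covariance, so they carry over unchanged; only the diagonal terms shrink to ρᵢσᵢ².
True-score variance = [0.91 + 0.65 + 0.59 + 2²·0.61] + 6.5 = 4.59 + 6.5 = 11.09.
Reliability = 11.09 / 13.5 = 0.8215.

0.8215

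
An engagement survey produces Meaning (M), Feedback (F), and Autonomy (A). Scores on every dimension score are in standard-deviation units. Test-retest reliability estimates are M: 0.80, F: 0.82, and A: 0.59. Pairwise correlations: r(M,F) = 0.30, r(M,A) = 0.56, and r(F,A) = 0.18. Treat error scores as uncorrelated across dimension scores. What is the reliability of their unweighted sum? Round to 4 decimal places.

Var(M+F+A) = 3 + 2·[0.30 + 0.56 + 0.18] = 3 + 2.08 = 5.08.
Because errors are independent across components, Cov(Tᵢ,Tⱼ) = Cov(Xᵢ,Xⱼ); the off-diagonal part of the true-score variance is the same as above.
True-score variance = [0.80 + 0.82 + 0.59] + 2.08 = 2.21 + 2.08 = 4.29.
Reliability = 4.29 / 5.08 = 0.8445.

0.8445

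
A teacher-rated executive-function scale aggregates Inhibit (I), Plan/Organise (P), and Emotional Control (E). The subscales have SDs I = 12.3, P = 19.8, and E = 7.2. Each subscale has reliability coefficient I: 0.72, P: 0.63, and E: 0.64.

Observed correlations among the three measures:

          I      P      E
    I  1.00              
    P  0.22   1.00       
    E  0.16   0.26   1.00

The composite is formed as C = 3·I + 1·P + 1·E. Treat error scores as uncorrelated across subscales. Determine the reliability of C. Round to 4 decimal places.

0.7616

Var(C) = 3²·12.3² + 19.8² + 7.2² + 2·[3·12.3·19.8·0.22 + 3·12.3·7.2·0.16 + 19.8·7.2·0.26] = 1805.49 + 480.622 = 2286.11.
Because errors are independent across components, Cov(Tᵢ,Tⱼ) = Cov(Xᵢ,Xⱼ); the off-diagonal part of the true-score variance is the same as above.
True-score variance = [3²·12.3²·0.72 + 19.8²·0.63 + 7.2²·0.64] + 480.622 = 1260.52 + 480.622 = 1741.14.
Reliability = 1741.14 / 2286.11 = 0.7616.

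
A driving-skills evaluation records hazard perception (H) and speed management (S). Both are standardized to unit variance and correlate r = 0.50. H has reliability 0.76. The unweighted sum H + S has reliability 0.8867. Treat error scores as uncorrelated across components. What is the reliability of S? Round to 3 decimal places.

0.900

Var(H+S) = 2 + 2·0.50 = 3.000.
True-score variance = ρ_H + ρ_S + 2·0.50, so 0.8867 = (0.76 + ρ_S + 1.00) / 3.000.
ρ_S = 0.8867·3.000 − 0.76 − 1.00 = 0.900.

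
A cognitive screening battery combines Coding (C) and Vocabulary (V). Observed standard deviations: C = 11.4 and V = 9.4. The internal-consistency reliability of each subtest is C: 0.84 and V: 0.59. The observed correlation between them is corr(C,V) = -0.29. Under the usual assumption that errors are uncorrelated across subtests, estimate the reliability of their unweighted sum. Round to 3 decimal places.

Var(C+V) = 11.4² + 9.4² + 2·[11.4·9.4·(-0.29)] = 218.32 − 62.1528 = 156.167.
Under uncorrelated errors the observed covariances equal the true-score covariances, so only the own-variance terms attenuate.
True-score variance = [11.4²·0.84 + 9.4²·0.59] − 62.1528 = 161.299 − 62.1528 = 99.146.
Reliability = 99.146 / 156.167 = 0.635.

0.635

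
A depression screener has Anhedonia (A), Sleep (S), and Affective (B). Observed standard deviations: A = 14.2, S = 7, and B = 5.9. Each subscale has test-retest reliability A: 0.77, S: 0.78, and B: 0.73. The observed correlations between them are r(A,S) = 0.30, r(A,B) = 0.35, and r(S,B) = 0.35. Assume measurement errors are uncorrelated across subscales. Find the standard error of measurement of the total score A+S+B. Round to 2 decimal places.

8.16

Var(total) = 285.45 + 147.196 = 432.646.
True-score variance = 218.894 + 147.196 = 366.09, so reliability = 0.8462.
Error variance = 432.646 − 366.09 = 66.5559; SEM = √66.5559 = 8.16.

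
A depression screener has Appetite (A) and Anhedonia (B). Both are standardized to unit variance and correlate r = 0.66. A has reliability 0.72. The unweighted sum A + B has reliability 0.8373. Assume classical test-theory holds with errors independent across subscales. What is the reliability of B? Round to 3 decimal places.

0.740

Var(A+B) = 2 + 2·0.66 = 3.320.
True-score variance = ρ_A + ρ_B + 2·0.66, so 0.8373 = (0.72 + ρ_B + 1.32) / 3.320.
ρ_B = 0.8373·3.320 − 0.72 − 1.32 = 0.740.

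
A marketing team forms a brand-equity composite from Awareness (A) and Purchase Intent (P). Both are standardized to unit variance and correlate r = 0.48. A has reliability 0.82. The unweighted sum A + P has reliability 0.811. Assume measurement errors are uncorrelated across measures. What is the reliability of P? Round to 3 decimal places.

Var(A+P) = 2 + 2·0.48 = 2.960.
True-score variance = ρ_A + ρ_P + 2·0.48, so 0.811 = (0.82 + ρ_P + 0.96) / 2.960.
ρ_P = 0.811·2.960 − 0.82 − 0.96 = 0.621.

0.621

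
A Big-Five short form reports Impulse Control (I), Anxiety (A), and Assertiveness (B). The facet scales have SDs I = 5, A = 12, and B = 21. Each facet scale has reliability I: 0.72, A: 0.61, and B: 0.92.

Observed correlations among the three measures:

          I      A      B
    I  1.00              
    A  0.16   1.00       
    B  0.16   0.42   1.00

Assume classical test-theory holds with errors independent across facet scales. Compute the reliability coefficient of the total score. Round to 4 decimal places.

0.8874

Var(I+A+B) = 5² + 12² + 21² + 2·[5·12·0.16 + 5·21·0.16 + 12·21·0.42] = 610 + 264.48 = 874.48.
Under uncorrelated errors the observed covariances equal the true-score covariances, so only the own-variance terms attenuate.
True-score variance = [5²·0.72 + 12²·0.61 + 21²·0.92] + 264.48 = 511.56 + 264.48 = 776.04.
Reliability = 776.04 / 874.48 = 0.8874.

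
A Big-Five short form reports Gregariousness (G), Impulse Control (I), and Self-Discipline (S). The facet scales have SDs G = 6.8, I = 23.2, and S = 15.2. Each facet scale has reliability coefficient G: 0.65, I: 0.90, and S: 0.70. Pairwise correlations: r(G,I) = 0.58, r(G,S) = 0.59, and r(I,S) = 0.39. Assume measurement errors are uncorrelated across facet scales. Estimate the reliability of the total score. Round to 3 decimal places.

0.900

Var(G+I+S) = 6.8² + 23.2² + 15.2² + 2·[6.8·23.2·0.58 + 6.8·15.2·0.59 + 23.2·15.2·0.39] = 815.52 + 580.026 = 1395.55.
With uncorrelated errors the cross-covariances are all true-score covariance, so they carry over unchanged; only the diagonal terms shrink to ρᵢσᵢ².
True-score variance = [6.8²·0.65 + 23.2²·0.90 + 15.2²·0.70] + 580.026 = 676.2 + 580.026 = 1256.23.
Reliability = 1256.23 / 1395.55 = 0.900.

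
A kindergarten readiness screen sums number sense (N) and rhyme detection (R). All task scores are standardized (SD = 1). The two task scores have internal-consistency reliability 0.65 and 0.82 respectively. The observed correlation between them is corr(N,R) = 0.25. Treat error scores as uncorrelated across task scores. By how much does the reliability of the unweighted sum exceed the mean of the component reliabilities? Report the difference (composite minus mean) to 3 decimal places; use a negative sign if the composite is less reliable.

Var(sum) = 2 + 0.5 = 2.5; true-score variance = 1.47 + 0.5 = 1.97; composite reliability = 0.7880.
Mean component reliability = 0.7350.
Difference = 0.7880 − 0.7350 = 0.053.

0.053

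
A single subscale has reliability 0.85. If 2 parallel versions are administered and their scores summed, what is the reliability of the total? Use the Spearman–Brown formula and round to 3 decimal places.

0.919

ρ_k = kρ / (1 + (k−1)ρ) = 2·0.85 / (1 + 1·0.85) = 1.700 / 1.850 = 0.919.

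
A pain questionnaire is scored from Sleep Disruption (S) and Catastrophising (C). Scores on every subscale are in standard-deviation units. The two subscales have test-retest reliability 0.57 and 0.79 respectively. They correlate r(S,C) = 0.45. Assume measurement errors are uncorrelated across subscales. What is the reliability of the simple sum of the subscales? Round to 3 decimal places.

0.779

Var(S+C) = 2 + 2·[0.45] = 2 + 0.9 = 2.9.
Because errors are independent across components, Cov(Tᵢ,Tⱼ) = Cov(Xᵢ,Xⱼ); the off-diagonal part of the true-score variance is the same as above.
True-score variance = [0.57 + 0.79] + 0.9 = 1.36 + 0.9 = 2.26.
Reliability = 2.26 / 2.9 = 0.779.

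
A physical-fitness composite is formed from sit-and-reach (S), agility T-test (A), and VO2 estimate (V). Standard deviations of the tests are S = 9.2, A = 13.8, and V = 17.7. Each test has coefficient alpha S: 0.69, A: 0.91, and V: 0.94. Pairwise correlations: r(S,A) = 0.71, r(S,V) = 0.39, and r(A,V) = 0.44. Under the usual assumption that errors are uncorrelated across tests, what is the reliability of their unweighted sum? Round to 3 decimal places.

0.944

Var(S+A+V) = 9.2² + 13.8² + 17.7² + 2·[9.2·13.8·0.71 + 9.2·17.7·0.39 + 13.8·17.7·0.44] = 588.37 + 522.247 = 1110.62.
Under uncorrelated errors the observed covariances equal the true-score covariances, so only the own-variance terms attenuate.
True-score variance = [9.2²·0.69 + 13.8²·0.91 + 17.7²·0.94] + 522.247 = 526.195 + 522.247 = 1048.44.
Reliability = 1048.44 / 1110.62 = 0.944.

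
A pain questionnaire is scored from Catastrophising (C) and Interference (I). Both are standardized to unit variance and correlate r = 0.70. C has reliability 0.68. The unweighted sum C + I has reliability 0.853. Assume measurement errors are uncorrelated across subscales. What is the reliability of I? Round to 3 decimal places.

Var(C+I) = 2 + 2·0.70 = 3.400.
True-score variance = ρ_C + ρ_I + 2·0.70, so 0.853 = (0.68 + ρ_I + 1.40) / 3.400.
ρ_I = 0.853·3.400 − 0.68 − 1.40 = 0.820.

0.820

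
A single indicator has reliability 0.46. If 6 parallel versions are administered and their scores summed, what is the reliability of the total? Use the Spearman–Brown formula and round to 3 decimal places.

ρ_k = kρ / (1 + (k−1)ρ) = 6·0.46 / (1 + 5·0.46) = 2.760 / 3.300 = 0.836.

0.836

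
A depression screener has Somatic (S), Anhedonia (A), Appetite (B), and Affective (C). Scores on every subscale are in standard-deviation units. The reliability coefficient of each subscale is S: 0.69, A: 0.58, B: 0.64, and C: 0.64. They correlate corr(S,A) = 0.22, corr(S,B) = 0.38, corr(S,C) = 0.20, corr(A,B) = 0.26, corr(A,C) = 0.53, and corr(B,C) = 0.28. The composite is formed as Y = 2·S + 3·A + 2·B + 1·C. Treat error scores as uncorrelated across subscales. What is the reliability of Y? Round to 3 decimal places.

0.786

Var(Y) = 2² + 3² + 2² + 1 + 2·[6·0.22 + 4·0.38 + 2·0.20 + 6·0.26 + 3·0.53 + 2·0.28] = 18 + 13.9 = 31.9.
Because errors are independent across components, Cov(Tᵢ,Tⱼ) = Cov(Xᵢ,Xⱼ); the off-diagonal part of the true-score variance is the same as above.
True-score variance = [2²·0.69 + 3²·0.58 + 2²·0.64 + 0.64] + 13.9 = 11.18 + 13.9 = 25.08.
Reliability = 25.08 / 31.9 = 0.786.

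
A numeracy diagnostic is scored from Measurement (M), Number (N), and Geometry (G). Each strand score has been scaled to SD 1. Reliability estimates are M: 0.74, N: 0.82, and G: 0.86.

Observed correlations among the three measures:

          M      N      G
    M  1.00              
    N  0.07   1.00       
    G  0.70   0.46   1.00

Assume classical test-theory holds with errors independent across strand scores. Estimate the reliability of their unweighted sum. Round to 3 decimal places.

Var(M+N+G) = 3 + 2·[0.07 + 0.70 + 0.46] = 3 + 2.46 = 5.46.
Under uncorrelated errors the observed covariances equal the true-score covariances, so only the own-variance terms attenuate.
True-score variance = [0.74 + 0.82 + 0.86] + 2.46 = 2.42 + 2.46 = 4.88.
Reliability = 4.88 / 5.46 = 0.894.

0.894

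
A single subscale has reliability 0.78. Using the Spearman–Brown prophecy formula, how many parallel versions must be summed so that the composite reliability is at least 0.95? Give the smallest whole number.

k ≥ ρ*(1−ρ₁)/(ρ₁(1−ρ*)) = 0.95·0.22 / (0.78·0.05) = 5.359.
Smallest integer k = 6.

6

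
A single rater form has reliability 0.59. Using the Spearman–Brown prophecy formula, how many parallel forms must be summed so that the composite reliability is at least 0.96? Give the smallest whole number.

k ≥ ρ*(1−ρ₁)/(ρ₁(1−ρ*)) = 0.96·0.41 / (0.59·0.04) = 16.678.
Smallest integer k = 17.

17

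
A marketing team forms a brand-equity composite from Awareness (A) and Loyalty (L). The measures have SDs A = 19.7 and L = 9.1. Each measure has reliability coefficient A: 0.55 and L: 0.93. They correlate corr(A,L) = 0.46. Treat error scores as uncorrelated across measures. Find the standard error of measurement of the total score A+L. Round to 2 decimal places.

Var(total) = 470.9 + 164.928 = 635.828.
True-score variance = 290.463 + 164.928 = 455.391, so reliability = 0.7162.
Error variance = 635.828 − 455.391 = 180.437; SEM = √180.437 = 13.43.

13.43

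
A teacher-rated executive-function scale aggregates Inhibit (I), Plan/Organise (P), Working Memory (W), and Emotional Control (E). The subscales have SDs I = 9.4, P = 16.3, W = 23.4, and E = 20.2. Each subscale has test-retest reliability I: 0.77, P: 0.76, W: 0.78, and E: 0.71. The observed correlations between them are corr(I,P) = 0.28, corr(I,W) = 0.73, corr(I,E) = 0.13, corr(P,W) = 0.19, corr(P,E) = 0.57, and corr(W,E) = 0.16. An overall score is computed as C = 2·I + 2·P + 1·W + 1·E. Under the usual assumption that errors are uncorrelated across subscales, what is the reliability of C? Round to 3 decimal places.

Var(C) = 2²·9.4² + 2²·16.3² + 23.4² + 20.2² + 2·[4·9.4·16.3·0.28 + 2·9.4·23.4·0.73 + 2·9.4·20.2·0.13 + 2·16.3·23.4·0.19 + 2·16.3·20.2·0.57 + 23.4·20.2·0.16] = 2371.8 + 2276.08 = 4647.88.
Because errors are independent across components, Cov(Tᵢ,Tⱼ) = Cov(Xᵢ,Xⱼ); the off-diagonal part of the true-score variance is the same as above.
True-score variance = [2²·9.4²·0.77 + 2²·16.3²·0.76 + 23.4²·0.78 + 20.2²·0.71] + 2276.08 = 1796.65 + 2276.08 = 4072.73.
Reliability = 4072.73 / 4647.88 = 0.876.

0.876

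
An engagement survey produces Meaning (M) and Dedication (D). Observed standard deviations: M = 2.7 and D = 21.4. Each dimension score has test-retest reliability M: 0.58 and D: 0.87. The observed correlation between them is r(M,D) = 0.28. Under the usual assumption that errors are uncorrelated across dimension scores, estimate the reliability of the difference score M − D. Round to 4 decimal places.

0.8554

Var(M−D) = 2.7² + 21.4² − 2·2.7·21.4·0.28 = 465.25 − 32.3568 = 432.893.
Because errors are independent across components, Cov(Tᵢ,Tⱼ) = Cov(Xᵢ,Xⱼ); the off-diagonal part of the true-score variance is the same as above.
True-score variance = [2.7²·0.58 + 21.4²·0.87] − 32.3568 = 402.653 − 32.3568 = 370.297.
Reliability = 370.297 / 432.893 = 0.8554.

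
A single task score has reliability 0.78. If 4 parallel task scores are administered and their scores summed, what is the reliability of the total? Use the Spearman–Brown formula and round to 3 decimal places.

ρ_k = kρ / (1 + (k−1)ρ) = 4·0.78 / (1 + 3·0.78) = 3.120 / 3.340 = 0.934.

0.934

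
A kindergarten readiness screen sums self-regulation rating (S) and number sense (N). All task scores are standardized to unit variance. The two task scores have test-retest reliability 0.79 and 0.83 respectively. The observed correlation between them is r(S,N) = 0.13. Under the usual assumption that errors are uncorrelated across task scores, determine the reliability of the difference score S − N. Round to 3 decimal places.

0.782

Var(S−N) = 1 + 1 − 2·0.13 = 2 − 0.26 = 1.74.
Under uncorrelated errors the observed covariances equal the true-score covariances, so only the own-variance terms attenuate.
True-score variance = [0.79 + 0.83] − 0.26 = 1.62 − 0.26 = 1.36.
Reliability = 1.36 / 1.74 = 0.782.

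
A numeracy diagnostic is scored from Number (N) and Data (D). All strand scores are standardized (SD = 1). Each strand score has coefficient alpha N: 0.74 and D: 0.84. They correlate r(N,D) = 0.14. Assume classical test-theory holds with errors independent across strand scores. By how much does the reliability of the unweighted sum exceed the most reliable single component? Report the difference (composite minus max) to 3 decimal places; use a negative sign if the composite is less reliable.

Var(sum) = 2 + 0.28 = 2.28; true-score variance = 1.58 + 0.28 = 1.86; composite reliability = 0.8158.
Max component reliability = 0.8400.
Difference = 0.8158 − 0.8400 = -0.024.

-0.024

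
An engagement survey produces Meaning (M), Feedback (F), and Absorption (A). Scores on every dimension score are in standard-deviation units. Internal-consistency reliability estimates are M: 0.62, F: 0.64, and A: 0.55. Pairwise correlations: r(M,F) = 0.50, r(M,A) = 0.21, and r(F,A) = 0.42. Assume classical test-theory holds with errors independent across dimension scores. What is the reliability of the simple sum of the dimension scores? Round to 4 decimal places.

Var(M+F+A) = 3 + 2·[0.50 + 0.21 + 0.42] = 3 + 2.26 = 5.26.
Because errors are independent across components, Cov(Tᵢ,Tⱼ) = Cov(Xᵢ,Xⱼ); the off-diagonal part of the true-score variance is the same as above.
True-score variance = [0.62 + 0.64 + 0.55] + 2.26 = 1.81 + 2.26 = 4.07.
Reliability = 4.07 / 5.26 = 0.7738.

0.7738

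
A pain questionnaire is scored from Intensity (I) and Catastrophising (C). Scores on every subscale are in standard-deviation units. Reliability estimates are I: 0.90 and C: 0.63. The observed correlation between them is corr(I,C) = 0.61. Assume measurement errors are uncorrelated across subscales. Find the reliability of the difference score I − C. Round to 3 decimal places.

0.397

Var(I−C) = 1 + 1 − 2·0.61 = 2 − 1.22 = 0.78.
Because errors are independent across components, Cov(Tᵢ,Tⱼ) = Cov(Xᵢ,Xⱼ); the off-diagonal part of the true-score variance is the same as above.
True-score variance = [0.90 + 0.63] − 1.22 = 1.53 − 1.22 = 0.31.
Reliability = 0.31 / 0.78 = 0.397.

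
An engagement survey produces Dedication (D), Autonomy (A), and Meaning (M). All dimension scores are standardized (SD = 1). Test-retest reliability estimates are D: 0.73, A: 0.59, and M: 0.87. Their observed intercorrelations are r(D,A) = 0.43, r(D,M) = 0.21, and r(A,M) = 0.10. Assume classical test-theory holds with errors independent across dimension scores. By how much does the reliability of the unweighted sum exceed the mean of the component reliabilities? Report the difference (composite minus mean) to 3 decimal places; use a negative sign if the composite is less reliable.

0.089

Var(sum) = 3 + 1.48 = 4.48; true-score variance = 2.19 + 1.48 = 3.67; composite reliability = 0.8192.
Mean component reliability = 0.7300.
Difference = 0.8192 − 0.7300 = 0.089.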